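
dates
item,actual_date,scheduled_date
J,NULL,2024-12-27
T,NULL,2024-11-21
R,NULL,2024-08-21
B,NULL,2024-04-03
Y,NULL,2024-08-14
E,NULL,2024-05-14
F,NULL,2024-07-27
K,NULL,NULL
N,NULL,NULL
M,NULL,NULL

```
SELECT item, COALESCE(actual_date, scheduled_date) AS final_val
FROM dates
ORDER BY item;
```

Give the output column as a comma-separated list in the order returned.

item=B: actual_date=NULL, scheduled_date=2024-04-03 → 2024-04-03
item=E: actual_date=NULL, scheduled_date=2024-05-14 → 2024-05-14
item=F: actual_date=NULL, scheduled_date=2024-07-27 → 2024-07-27
item=J: actual_date=NULL, scheduled_date=2024-12-27 → 2024-12-27
item=K: actual_date=NULL, scheduled_date=NULL (all NULL) → NULL
item=M: actual_date=NULL, scheduled_date=NULL (all NULL) → NULL
item=N: actual_date=NULL, scheduled_date=NULL (all NULL) → NULL
item=R: actual_date=NULL, scheduled_date=2024-08-21 → 2024-08-21
item=T: actual_date=NULL, scheduled_date=2024-11-21 → 2024-11-21
item=Y: actual_date=NULL, scheduled_date=2024-08-14 → 2024-08-14

2024-04-03, 2024-05-14, 2024-07-27, 2024-12-27, NULL, NULL, NULL, 2024-08-21, 2024-11-21, 2024-08-14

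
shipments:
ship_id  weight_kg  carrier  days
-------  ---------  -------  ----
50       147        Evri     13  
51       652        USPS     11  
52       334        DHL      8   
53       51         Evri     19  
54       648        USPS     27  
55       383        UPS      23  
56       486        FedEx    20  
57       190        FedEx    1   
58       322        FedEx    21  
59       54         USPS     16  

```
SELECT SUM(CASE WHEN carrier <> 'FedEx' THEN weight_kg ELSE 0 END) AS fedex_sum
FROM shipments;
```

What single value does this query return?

ship_id=50: ✓ → 147
ship_id=51: ✓ → 652
ship_id=52: ✓ → 334
ship_id=53: ✓ → 51
ship_id=54: ✓ → 648
ship_id=55: ✓ → 383
ship_id=56: ✗
ship_id=57: ✗
ship_id=58: ✗
ship_id=59: ✓ → 54
fedex_sum = 147 + 652 + 334 + 51 + 648 + 383 + 54 = 2269

2269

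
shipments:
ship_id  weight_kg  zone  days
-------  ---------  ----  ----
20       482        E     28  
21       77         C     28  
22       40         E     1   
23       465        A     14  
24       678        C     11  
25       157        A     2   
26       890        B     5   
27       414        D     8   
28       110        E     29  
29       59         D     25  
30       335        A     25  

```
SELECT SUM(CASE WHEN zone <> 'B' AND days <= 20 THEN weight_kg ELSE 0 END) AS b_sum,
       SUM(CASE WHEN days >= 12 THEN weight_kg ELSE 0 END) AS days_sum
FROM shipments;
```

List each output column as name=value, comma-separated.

[b_sum: zone <> 'B' AND days <= 20]
ship_id=20: ✗
ship_id=21: ✗
ship_id=22: ✓ → 40
ship_id=23: ✓ → 465
ship_id=24: ✓ → 678
ship_id=25: ✓ → 157
ship_id=26: ✗
ship_id=27: ✓ → 414
ship_id=28: ✗
ship_id=29: ✗
ship_id=30: ✗
b_sum = 40 + 465 + 678 + 157 + 414 = 1754
—
[days_sum: days >= 12]
ship_id=20: ✓ → 482
ship_id=21: ✓ → 77
ship_id=22: ✗
ship_id=23: ✓ → 465
ship_id=24: ✗
ship_id=25: ✗
ship_id=26: ✗
ship_id=27: ✗
ship_id=28: ✓ → 110
ship_id=29: ✓ → 59
ship_id=30: ✓ → 335
days_sum = 482 + 77 + 465 + 110 + 59 + 335 = 1528

b_sum=1754, days_sum=1528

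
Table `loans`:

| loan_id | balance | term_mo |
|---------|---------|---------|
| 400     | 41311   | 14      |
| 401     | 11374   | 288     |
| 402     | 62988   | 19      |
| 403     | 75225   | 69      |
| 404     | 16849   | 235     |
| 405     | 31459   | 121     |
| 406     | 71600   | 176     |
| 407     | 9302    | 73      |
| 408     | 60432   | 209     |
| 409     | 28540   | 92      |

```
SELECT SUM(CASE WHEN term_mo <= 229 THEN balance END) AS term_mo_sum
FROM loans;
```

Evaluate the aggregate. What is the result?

loan_id=400: ✓ → 41311
loan_id=401: ✗
loan_id=402: ✓ → 62988
loan_id=403: ✓ → 75225
loan_id=404: ✗
loan_id=405: ✓ → 31459
loan_id=406: ✓ → 71600
loan_id=407: ✓ → 9302
loan_id=408: ✓ → 60432
loan_id=409: ✓ → 28540
term_mo_sum = 41311 + 62988 + 75225 + 31459 + 71600 + 9302 + 60432 + 28540 = 380857

380857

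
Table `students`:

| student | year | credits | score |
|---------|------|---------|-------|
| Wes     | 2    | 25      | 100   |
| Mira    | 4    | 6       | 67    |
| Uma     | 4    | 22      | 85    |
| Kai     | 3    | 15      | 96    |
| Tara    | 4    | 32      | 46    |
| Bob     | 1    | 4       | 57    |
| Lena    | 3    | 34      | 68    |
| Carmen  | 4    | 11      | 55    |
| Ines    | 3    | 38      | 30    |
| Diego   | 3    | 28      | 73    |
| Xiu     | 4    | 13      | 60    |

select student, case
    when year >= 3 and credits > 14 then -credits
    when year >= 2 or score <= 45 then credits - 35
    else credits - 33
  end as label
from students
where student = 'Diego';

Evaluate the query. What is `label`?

student = Diego: year=3, credits=28, score=73.
year >= 3 and credits > 14 → true → -28

-28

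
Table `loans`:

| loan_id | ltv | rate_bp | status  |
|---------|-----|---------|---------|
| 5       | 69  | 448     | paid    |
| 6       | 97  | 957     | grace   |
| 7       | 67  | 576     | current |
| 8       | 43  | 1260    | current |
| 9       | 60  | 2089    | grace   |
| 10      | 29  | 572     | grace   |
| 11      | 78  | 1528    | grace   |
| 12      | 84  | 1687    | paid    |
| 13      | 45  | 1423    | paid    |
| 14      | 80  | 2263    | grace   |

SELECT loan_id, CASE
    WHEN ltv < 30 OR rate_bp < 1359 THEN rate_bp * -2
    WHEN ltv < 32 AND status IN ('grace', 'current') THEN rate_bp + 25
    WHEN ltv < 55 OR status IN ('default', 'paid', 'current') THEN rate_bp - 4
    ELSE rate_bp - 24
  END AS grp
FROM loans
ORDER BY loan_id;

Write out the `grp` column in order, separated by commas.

-896, -1914, -1152, -2520, 2065, -1144, 1504, 1683, 1419, 2239

loan_id=5: ltv < 30 OR rate_bp < 1359 → -896
loan_id=6: ltv < 30 OR rate_bp < 1359 → -1914
loan_id=7: ltv < 30 OR rate_bp < 1359 → -1152
loan_id=8: ltv < 30 OR rate_bp < 1359 → -2520
loan_id=9: ELSE → 2065
loan_id=10: ltv < 30 OR rate_bp < 1359 → -1144
loan_id=11: ELSE → 1504
loan_id=12: ltv < 55 OR status IN ('default', 'paid', 'current') → 1683
loan_id=13: ltv < 55 OR status IN ('default', 'paid', 'current') → 1419
loan_id=14: ELSE → 2239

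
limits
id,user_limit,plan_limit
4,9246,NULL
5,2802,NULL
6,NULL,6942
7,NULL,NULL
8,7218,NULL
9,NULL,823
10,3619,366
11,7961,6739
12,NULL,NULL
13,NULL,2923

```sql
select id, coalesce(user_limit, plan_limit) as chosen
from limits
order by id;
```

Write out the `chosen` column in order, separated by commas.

9246, 2802, 6942, NULL, 7218, 823, 3619, 7961, NULL, 2923

id=4: user_limit=9246 → 9246
id=5: user_limit=2802 → 2802
id=6: user_limit=NULL, plan_limit=6942 → 6942
id=7: user_limit=NULL, plan_limit=NULL (all NULL) → NULL
id=8: user_limit=7218 → 7218
id=9: user_limit=NULL, plan_limit=823 → 823
id=10: user_limit=3619 → 3619
id=11: user_limit=7961 → 7961
id=12: user_limit=NULL, plan_limit=NULL (all NULL) → NULL
id=13: user_limit=NULL, plan_limit=2923 → 2923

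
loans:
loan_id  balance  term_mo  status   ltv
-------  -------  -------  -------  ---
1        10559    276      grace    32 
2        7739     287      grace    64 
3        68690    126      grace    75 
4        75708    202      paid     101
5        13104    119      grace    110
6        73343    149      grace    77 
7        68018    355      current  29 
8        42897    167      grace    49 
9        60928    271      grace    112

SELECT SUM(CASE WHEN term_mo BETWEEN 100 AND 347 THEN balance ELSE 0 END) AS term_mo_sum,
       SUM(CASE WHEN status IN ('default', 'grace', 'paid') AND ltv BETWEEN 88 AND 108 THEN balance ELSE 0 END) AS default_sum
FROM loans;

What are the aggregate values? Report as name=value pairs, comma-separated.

[term_mo_sum: term_mo BETWEEN 100 AND 347]
loan_id=1: ✓ → 10559
loan_id=2: ✓ → 7739
loan_id=3: ✓ → 68690
loan_id=4: ✓ → 75708
loan_id=5: ✓ → 13104
loan_id=6: ✓ → 73343
loan_id=7: ✗
loan_id=8: ✓ → 42897
loan_id=9: ✓ → 60928
term_mo_sum = 10559 + 7739 + 68690 + 75708 + 13104 + 73343 + 42897 + 60928 = 352968
—
[default_sum: status IN ('default', 'grace', 'paid') AND ltv BETWEEN 88 AND 108]
loan_id=1: ✗
loan_id=2: ✗
loan_id=3: ✗
loan_id=4: ✓ → 75708
loan_id=5: ✗
loan_id=6: ✗
loan_id=7: ✗
loan_id=8: ✗
loan_id=9: ✗
default_sum = 75708

term_mo_sum=352968, default_sum=75708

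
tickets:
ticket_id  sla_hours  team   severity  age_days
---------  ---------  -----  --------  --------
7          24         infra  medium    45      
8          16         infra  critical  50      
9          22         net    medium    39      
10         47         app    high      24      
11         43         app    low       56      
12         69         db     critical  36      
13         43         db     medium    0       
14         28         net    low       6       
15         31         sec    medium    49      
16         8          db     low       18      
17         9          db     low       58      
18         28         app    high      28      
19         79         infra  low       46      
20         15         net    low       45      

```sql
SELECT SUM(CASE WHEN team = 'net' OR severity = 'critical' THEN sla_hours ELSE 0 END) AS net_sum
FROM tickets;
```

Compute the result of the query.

ticket_id=7: ✗
ticket_id=8: ✓ → 16
ticket_id=9: ✓ → 22
ticket_id=10: ✗
ticket_id=11: ✗
ticket_id=12: ✓ → 69
ticket_id=13: ✗
ticket_id=14: ✓ → 28
ticket_id=15: ✗
ticket_id=16: ✗
ticket_id=17: ✗
ticket_id=18: ✗
ticket_id=19: ✗
ticket_id=20: ✓ → 15
net_sum = 16 + 22 + 69 + 28 + 15 = 150

150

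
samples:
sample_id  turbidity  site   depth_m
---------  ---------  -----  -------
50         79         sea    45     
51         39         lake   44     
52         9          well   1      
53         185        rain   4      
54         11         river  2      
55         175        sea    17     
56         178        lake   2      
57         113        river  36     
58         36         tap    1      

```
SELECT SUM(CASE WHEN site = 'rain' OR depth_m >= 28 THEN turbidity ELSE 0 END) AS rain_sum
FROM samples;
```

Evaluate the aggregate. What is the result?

416

sample_id=50: ✓ → 79
sample_id=51: ✓ → 39
sample_id=52: ✗
sample_id=53: ✓ → 185
sample_id=54: ✗
sample_id=55: ✗
sample_id=56: ✗
sample_id=57: ✓ → 113
sample_id=58: ✗
rain_sum = 79 + 39 + 185 + 113 = 416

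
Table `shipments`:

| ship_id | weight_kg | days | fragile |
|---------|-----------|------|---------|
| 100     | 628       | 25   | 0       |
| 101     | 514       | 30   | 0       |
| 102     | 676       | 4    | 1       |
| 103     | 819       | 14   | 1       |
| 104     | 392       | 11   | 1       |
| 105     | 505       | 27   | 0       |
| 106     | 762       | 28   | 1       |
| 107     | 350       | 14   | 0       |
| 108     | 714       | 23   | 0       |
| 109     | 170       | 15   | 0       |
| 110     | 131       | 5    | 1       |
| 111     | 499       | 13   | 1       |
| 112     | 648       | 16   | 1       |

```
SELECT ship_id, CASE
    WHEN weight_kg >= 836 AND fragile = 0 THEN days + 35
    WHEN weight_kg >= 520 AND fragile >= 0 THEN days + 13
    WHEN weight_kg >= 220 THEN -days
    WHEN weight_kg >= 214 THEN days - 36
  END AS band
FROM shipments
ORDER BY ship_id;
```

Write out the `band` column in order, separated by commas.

38, -30, 17, 27, -11, -27, 41, -14, 36, NULL, NULL, -13, 29

ship_id=100: weight_kg >= 520 AND fragile >= 0 → 38
ship_id=101: weight_kg >= 220 → -30
ship_id=102: weight_kg >= 520 AND fragile >= 0 → 17
ship_id=103: weight_kg >= 520 AND fragile >= 0 → 27
ship_id=104: weight_kg >= 220 → -11
ship_id=105: weight_kg >= 220 → -27
ship_id=106: weight_kg >= 520 AND fragile >= 0 → 41
ship_id=107: weight_kg >= 220 → -14
ship_id=108: weight_kg >= 520 AND fragile >= 0 → 36
ship_id=109: (no match → NULL) → NULL
ship_id=110: (no match → NULL) → NULL
ship_id=111: weight_kg >= 220 → -13
ship_id=112: weight_kg >= 520 AND fragile >= 0 → 29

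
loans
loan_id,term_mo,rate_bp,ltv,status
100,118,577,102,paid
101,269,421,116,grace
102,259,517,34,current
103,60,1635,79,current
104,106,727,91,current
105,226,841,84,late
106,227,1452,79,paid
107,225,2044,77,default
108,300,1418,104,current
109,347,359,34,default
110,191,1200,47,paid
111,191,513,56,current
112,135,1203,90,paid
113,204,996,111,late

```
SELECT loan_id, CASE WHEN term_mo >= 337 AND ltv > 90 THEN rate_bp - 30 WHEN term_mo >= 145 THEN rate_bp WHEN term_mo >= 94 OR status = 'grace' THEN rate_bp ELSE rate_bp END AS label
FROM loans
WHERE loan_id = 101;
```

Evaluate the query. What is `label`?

421

loan_id = 101: term_mo=269, rate_bp=421, ltv=116, status=grace.
term_mo >= 337 AND ltv > 90 → false
term_mo >= 145 → true → 421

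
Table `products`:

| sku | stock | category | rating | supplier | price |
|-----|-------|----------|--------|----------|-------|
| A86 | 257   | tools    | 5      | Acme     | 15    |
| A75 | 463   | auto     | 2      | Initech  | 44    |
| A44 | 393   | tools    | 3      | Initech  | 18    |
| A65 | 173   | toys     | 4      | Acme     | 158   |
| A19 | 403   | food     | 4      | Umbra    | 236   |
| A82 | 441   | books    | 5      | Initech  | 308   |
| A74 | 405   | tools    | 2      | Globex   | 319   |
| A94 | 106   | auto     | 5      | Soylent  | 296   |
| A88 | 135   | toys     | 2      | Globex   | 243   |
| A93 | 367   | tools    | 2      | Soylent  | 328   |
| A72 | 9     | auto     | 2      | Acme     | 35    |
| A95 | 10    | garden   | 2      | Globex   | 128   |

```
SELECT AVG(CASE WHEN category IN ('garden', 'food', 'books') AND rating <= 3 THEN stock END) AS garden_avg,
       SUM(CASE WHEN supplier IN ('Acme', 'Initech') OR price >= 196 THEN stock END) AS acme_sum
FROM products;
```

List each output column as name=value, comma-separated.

garden_avg=10, acme_sum=3152

[garden_avg: category IN ('garden', 'food', 'books') AND rating <= 3]
sku=A86: ✗
sku=A75: ✗
sku=A44: ✗
sku=A65: ✗
sku=A19: ✗
sku=A82: ✗
sku=A74: ✗
sku=A94: ✗
sku=A88: ✗
sku=A93: ✗
sku=A72: ✗
sku=A95: ✓ → 10
garden_avg = 10
—
[acme_sum: supplier IN ('Acme', 'Initech') OR price >= 196]
sku=A86: ✓ → 257
sku=A75: ✓ → 463
sku=A44: ✓ → 393
sku=A65: ✓ → 173
sku=A19: ✓ → 403
sku=A82: ✓ → 441
sku=A74: ✓ → 405
sku=A94: ✓ → 106
sku=A88: ✓ → 135
sku=A93: ✓ → 367
sku=A72: ✓ → 9
sku=A95: ✗
acme_sum = 257 + 463 + 393 + 173 + 403 + 441 + 405 + 106 + 135 + 367 + 9 = 3152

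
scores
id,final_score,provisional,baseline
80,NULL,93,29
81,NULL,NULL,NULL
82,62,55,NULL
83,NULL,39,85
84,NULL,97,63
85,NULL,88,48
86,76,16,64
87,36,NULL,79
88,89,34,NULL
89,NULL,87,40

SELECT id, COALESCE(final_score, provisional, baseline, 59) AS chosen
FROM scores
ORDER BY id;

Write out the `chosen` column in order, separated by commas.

93, 59, 62, 39, 97, 88, 76, 36, 89, 87

id=80: final_score=NULL, provisional=93 → 93
id=81: final_score=NULL, provisional=NULL, baseline=NULL, → literal 59 → 59
id=82: final_score=62 → 62
id=83: final_score=NULL, provisional=39 → 39
id=84: final_score=NULL, provisional=97 → 97
id=85: final_score=NULL, provisional=88 → 88
id=86: final_score=76 → 76
id=87: final_score=36 → 36
id=88: final_score=89 → 89
id=89: final_score=NULL, provisional=87 → 87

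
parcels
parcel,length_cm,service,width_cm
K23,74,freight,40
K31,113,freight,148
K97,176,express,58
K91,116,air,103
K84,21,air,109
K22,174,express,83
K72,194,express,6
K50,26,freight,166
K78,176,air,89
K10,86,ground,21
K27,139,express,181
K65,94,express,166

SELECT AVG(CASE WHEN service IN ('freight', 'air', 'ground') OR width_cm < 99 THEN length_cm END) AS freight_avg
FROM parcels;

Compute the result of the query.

115.6

parcel=K23: ✓ → 74
parcel=K31: ✓ → 113
parcel=K97: ✓ → 176
parcel=K91: ✓ → 116
parcel=K84: ✓ → 21
parcel=K22: ✓ → 174
parcel=K72: ✓ → 194
parcel=K50: ✓ → 26
parcel=K78: ✓ → 176
parcel=K10: ✓ → 86
parcel=K27: ✗
parcel=K65: ✗
freight_avg = (74 + 113 + 176 + 116 + 21 + 174 + 194 + 26 + 176 + 86) / 10 = 115.6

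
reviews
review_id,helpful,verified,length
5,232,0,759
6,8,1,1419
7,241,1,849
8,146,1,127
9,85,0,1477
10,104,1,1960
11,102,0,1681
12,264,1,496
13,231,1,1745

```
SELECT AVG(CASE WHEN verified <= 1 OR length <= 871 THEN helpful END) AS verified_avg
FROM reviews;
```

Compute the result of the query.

157

review_id=5: ✓ → 232
review_id=6: ✓ → 8
review_id=7: ✓ → 241
review_id=8: ✓ → 146
review_id=9: ✓ → 85
review_id=10: ✓ → 104
review_id=11: ✓ → 102
review_id=12: ✓ → 264
review_id=13: ✓ → 231
verified_avg = (232 + 8 + 241 + 146 + 85 + 104 + 102 + 264 + 231) / 9 = 157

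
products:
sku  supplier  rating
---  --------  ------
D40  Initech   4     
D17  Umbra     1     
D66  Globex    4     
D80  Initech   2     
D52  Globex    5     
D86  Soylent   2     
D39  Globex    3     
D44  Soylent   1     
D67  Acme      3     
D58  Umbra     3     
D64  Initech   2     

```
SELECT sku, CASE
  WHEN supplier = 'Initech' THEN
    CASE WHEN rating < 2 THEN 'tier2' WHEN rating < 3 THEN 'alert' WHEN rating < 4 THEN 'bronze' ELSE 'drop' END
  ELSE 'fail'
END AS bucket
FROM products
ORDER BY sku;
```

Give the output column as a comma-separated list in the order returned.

fail, fail, drop, fail, fail, fail, alert, fail, fail, alert, fail

sku=D17: supplier='Umbra' → outer ELSE → fail
sku=D39: supplier='Globex' → outer ELSE → fail
sku=D40: supplier='Initech' → inner[ELSE] → drop
sku=D44: supplier='Soylent' → outer ELSE → fail
sku=D52: supplier='Globex' → outer ELSE → fail
sku=D58: supplier='Umbra' → outer ELSE → fail
sku=D64: supplier='Initech' → inner[rating < 3] → alert
sku=D66: supplier='Globex' → outer ELSE → fail
sku=D67: supplier='Acme' → outer ELSE → fail
sku=D80: supplier='Initech' → inner[rating < 3] → alert
sku=D86: supplier='Soylent' → outer ELSE → fail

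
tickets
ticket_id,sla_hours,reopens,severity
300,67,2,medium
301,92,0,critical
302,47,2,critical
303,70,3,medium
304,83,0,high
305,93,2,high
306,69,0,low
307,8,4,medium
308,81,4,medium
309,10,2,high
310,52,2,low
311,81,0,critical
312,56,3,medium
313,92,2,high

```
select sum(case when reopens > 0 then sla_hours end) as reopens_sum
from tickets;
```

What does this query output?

576

ticket_id=300: ✓ → 67
ticket_id=301: ✗
ticket_id=302: ✓ → 47
ticket_id=303: ✓ → 70
ticket_id=304: ✗
ticket_id=305: ✓ → 93
ticket_id=306: ✗
ticket_id=307: ✓ → 8
ticket_id=308: ✓ → 81
ticket_id=309: ✓ → 10
ticket_id=310: ✓ → 52
ticket_id=311: ✗
ticket_id=312: ✓ → 56
ticket_id=313: ✓ → 92
reopens_sum = 67 + 47 + 70 + 93 + 8 + 81 + 10 + 52 + 56 + 92 = 576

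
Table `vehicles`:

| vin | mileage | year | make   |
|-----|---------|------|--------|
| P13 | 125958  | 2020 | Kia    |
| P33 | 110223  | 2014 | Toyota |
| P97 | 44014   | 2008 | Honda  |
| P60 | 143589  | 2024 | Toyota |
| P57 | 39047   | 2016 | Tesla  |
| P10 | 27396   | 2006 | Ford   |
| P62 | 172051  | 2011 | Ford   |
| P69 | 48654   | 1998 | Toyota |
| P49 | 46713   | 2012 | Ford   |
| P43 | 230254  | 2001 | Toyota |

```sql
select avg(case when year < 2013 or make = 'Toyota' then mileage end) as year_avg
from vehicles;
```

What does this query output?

102861.75

vin=P13: ✗
vin=P33: ✓ → 110223
vin=P97: ✓ → 44014
vin=P60: ✓ → 143589
vin=P57: ✗
vin=P10: ✓ → 27396
vin=P62: ✓ → 172051
vin=P69: ✓ → 48654
vin=P49: ✓ → 46713
vin=P43: ✓ → 230254
year_avg = (110223 + 44014 + 143589 + 27396 + 172051 + 48654 + 46713 + 230254) / 8 = 102861.75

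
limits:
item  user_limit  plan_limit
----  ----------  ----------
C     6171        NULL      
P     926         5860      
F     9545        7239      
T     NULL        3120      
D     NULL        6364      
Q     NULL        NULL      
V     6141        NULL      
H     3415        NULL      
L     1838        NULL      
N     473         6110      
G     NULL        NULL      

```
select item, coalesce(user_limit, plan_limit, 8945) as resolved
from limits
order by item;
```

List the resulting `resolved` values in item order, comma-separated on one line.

item=C: user_limit=6171 → 6171
item=D: user_limit=NULL, plan_limit=6364 → 6364
item=F: user_limit=9545 → 9545
item=G: user_limit=NULL, plan_limit=NULL, → literal 8945 → 8945
item=H: user_limit=3415 → 3415
item=L: user_limit=1838 → 1838
item=N: user_limit=473 → 473
item=P: user_limit=926 → 926
item=Q: user_limit=NULL, plan_limit=NULL, → literal 8945 → 8945
item=T: user_limit=NULL, plan_limit=3120 → 3120
item=V: user_limit=6141 → 6141

6171, 6364, 9545, 8945, 3415, 1838, 473, 926, 8945, 3120, 6141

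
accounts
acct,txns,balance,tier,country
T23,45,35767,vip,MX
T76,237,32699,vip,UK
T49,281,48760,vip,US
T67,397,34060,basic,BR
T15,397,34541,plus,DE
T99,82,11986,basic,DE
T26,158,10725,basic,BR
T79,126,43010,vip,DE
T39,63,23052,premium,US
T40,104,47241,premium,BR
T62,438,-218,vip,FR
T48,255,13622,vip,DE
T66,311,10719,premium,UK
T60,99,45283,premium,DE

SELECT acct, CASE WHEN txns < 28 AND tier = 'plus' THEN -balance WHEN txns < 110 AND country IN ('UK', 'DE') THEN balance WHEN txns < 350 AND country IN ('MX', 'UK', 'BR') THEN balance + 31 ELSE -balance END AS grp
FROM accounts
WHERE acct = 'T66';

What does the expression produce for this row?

acct = T66: txns=311, balance=10719, tier=premium, country=UK.
txns < 28 AND tier = 'plus' → false
txns < 110 AND country IN ('UK', 'DE') → false
txns < 350 AND country IN ('MX', 'UK', 'BR') → true → 10750

10750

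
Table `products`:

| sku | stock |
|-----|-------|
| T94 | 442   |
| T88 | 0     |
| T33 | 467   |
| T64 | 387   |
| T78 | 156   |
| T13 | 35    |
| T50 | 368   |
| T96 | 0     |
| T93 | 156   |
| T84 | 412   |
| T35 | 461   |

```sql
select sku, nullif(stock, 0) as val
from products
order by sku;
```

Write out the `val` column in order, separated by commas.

35, 467, 461, 368, 387, 156, 412, NULL, 156, 442, NULL

sku=T13: stock=35 vs 0: differ → 35
sku=T33: stock=467 vs 0: differ → 467
sku=T35: stock=461 vs 0: differ → 461
sku=T50: stock=368 vs 0: differ → 368
sku=T64: stock=387 vs 0: differ → 387
sku=T78: stock=156 vs 0: differ → 156
sku=T84: stock=412 vs 0: differ → 412
sku=T88: stock=0 vs 0: equal → NULL
sku=T93: stock=156 vs 0: differ → 156
sku=T94: stock=442 vs 0: differ → 442
sku=T96: stock=0 vs 0: equal → NULL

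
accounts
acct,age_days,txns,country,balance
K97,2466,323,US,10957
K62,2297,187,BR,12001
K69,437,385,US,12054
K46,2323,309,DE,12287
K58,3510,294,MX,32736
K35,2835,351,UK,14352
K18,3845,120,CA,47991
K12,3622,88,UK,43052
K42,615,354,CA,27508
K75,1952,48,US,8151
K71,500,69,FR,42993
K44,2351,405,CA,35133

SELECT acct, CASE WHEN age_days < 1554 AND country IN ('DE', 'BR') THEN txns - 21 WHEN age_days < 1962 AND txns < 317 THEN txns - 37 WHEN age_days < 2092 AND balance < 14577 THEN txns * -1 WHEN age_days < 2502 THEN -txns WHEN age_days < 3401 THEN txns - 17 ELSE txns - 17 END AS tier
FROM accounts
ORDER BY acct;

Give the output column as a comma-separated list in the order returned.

acct=K12: ELSE → 71
acct=K18: ELSE → 103
acct=K35: age_days < 3401 → 334
acct=K42: age_days < 2502 → -354
acct=K44: age_days < 2502 → -405
acct=K46: age_days < 2502 → -309
acct=K58: ELSE → 277
acct=K62: age_days < 2502 → -187
acct=K69: age_days < 2092 AND balance < 14577 → -385
acct=K71: age_days < 1962 AND txns < 317 → 32
acct=K75: age_days < 1962 AND txns < 317 → 11
acct=K97: age_days < 2502 → -323

71, 103, 334, -354, -405, -309, 277, -187, -385, 32, 11, -323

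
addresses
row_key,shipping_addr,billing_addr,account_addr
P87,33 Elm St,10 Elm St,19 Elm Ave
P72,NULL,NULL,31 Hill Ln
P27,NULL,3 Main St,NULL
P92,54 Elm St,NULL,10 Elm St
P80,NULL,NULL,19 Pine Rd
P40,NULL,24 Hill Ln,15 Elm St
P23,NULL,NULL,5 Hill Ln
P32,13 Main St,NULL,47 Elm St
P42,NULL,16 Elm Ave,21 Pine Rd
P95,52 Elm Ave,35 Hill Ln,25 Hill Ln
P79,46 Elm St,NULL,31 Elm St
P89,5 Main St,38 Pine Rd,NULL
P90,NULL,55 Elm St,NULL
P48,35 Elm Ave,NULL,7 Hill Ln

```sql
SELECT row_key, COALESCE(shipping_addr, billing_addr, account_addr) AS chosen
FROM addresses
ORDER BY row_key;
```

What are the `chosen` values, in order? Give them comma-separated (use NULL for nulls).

5 Hill Ln, 3 Main St, 13 Main St, 24 Hill Ln, 16 Elm Ave, 35 Elm Ave, 31 Hill Ln, 46 Elm St, 19 Pine Rd, 33 Elm St, 5 Main St, 55 Elm St, 54 Elm St, 52 Elm Ave

row_key=P23: shipping_addr=NULL, billing_addr=NULL, account_addr=5 Hill Ln → 5 Hill Ln
row_key=P27: shipping_addr=NULL, billing_addr=3 Main St → 3 Main St
row_key=P32: shipping_addr=13 Main St → 13 Main St
row_key=P40: shipping_addr=NULL, billing_addr=24 Hill Ln → 24 Hill Ln
row_key=P42: shipping_addr=NULL, billing_addr=16 Elm Ave → 16 Elm Ave
row_key=P48: shipping_addr=35 Elm Ave → 35 Elm Ave
row_key=P72: shipping_addr=NULL, billing_addr=NULL, account_addr=31 Hill Ln → 31 Hill Ln
row_key=P79: shipping_addr=46 Elm St → 46 Elm St
row_key=P80: shipping_addr=NULL, billing_addr=NULL, account_addr=19 Pine Rd → 19 Pine Rd
row_key=P87: shipping_addr=33 Elm St → 33 Elm St
row_key=P89: shipping_addr=5 Main St → 5 Main St
row_key=P90: shipping_addr=NULL, billing_addr=55 Elm St → 55 Elm St
row_key=P92: shipping_addr=54 Elm St → 54 Elm St
row_key=P95: shipping_addr=52 Elm Ave → 52 Elm Ave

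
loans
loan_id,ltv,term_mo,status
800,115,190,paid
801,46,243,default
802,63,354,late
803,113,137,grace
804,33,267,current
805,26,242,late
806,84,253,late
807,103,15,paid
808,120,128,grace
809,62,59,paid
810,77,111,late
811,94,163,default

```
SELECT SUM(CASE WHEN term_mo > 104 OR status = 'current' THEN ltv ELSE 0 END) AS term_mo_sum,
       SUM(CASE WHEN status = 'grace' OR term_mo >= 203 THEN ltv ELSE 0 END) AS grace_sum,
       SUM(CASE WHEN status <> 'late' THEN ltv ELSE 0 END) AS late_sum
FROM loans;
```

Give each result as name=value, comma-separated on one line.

term_mo_sum=771, grace_sum=485, late_sum=686

[term_mo_sum: term_mo > 104 OR status = 'current']
loan_id=800: ✓ → 115
loan_id=801: ✓ → 46
loan_id=802: ✓ → 63
loan_id=803: ✓ → 113
loan_id=804: ✓ → 33
loan_id=805: ✓ → 26
loan_id=806: ✓ → 84
loan_id=807: ✗
loan_id=808: ✓ → 120
loan_id=809: ✗
loan_id=810: ✓ → 77
loan_id=811: ✓ → 94
term_mo_sum = 115 + 46 + 63 + 113 + 33 + 26 + 84 + 120 + 77 + 94 = 771
—
[grace_sum: status = 'grace' OR term_mo >= 203]
loan_id=800: ✗
loan_id=801: ✓ → 46
loan_id=802: ✓ → 63
loan_id=803: ✓ → 113
loan_id=804: ✓ → 33
loan_id=805: ✓ → 26
loan_id=806: ✓ → 84
loan_id=807: ✗
loan_id=808: ✓ → 120
loan_id=809: ✗
loan_id=810: ✗
loan_id=811: ✗
grace_sum = 46 + 63 + 113 + 33 + 26 + 84 + 120 = 485
—
[late_sum: status <> 'late']
loan_id=800: ✓ → 115
loan_id=801: ✓ → 46
loan_id=802: ✗
loan_id=803: ✓ → 113
loan_id=804: ✓ → 33
loan_id=805: ✗
loan_id=806: ✗
loan_id=807: ✓ → 103
loan_id=808: ✓ → 120
loan_id=809: ✓ → 62
loan_id=810: ✗
loan_id=811: ✓ → 94
late_sum = 115 + 46 + 113 + 33 + 103 + 120 + 62 + 94 = 686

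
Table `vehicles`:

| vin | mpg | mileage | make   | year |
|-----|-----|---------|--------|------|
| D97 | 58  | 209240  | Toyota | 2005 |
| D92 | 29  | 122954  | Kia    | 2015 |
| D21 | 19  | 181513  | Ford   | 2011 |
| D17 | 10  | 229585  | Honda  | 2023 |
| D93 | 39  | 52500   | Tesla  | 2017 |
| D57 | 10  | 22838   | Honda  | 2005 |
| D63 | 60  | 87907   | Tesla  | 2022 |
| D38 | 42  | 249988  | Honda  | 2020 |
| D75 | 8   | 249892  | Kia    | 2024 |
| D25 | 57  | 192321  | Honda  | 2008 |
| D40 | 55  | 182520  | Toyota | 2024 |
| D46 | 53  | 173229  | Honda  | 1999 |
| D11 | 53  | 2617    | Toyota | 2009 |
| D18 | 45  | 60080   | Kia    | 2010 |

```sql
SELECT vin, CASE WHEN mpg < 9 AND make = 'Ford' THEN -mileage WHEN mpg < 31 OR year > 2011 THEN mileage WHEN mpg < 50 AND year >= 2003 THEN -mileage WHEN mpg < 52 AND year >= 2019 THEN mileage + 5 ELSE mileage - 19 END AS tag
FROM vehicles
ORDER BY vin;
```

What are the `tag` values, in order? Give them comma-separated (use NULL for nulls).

vin=D11: ELSE → 2598
vin=D17: mpg < 31 OR year > 2011 → 229585
vin=D18: mpg < 50 AND year >= 2003 → -60080
vin=D21: mpg < 31 OR year > 2011 → 181513
vin=D25: ELSE → 192302
vin=D38: mpg < 31 OR year > 2011 → 249988
vin=D40: mpg < 31 OR year > 2011 → 182520
vin=D46: ELSE → 173210
vin=D57: mpg < 31 OR year > 2011 → 22838
vin=D63: mpg < 31 OR year > 2011 → 87907
vin=D75: mpg < 31 OR year > 2011 → 249892
vin=D92: mpg < 31 OR year > 2011 → 122954
vin=D93: mpg < 31 OR year > 2011 → 52500
vin=D97: ELSE → 209221

2598, 229585, -60080, 181513, 192302, 249988, 182520, 173210, 22838, 87907, 249892, 122954, 52500, 209221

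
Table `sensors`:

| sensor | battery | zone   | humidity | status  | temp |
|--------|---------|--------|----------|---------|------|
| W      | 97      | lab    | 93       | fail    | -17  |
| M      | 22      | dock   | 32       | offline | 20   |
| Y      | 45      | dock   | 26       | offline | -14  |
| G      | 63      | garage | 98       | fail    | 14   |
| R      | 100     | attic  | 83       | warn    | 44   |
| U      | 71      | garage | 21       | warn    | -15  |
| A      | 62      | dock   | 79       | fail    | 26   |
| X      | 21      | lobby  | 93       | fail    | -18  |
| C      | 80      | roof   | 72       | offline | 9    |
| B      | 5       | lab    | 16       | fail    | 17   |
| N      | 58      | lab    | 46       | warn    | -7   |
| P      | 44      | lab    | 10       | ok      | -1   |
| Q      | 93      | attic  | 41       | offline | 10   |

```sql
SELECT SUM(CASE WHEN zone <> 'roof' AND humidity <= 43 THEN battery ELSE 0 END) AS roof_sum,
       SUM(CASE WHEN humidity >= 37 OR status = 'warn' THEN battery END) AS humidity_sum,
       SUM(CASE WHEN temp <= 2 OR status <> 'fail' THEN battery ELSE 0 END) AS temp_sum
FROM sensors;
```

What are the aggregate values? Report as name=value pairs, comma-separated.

[roof_sum: zone <> 'roof' AND humidity <= 43]
sensor=W: ✗
sensor=M: ✓ → 22
sensor=Y: ✓ → 45
sensor=G: ✗
sensor=R: ✗
sensor=U: ✓ → 71
sensor=A: ✗
sensor=X: ✗
sensor=C: ✗
sensor=B: ✓ → 5
sensor=N: ✗
sensor=P: ✓ → 44
sensor=Q: ✓ → 93
roof_sum = 22 + 45 + 71 + 5 + 44 + 93 = 280
—
[humidity_sum: humidity >= 37 OR status = 'warn']
sensor=W: ✓ → 97
sensor=M: ✗
sensor=Y: ✗
sensor=G: ✓ → 63
sensor=R: ✓ → 100
sensor=U: ✓ → 71
sensor=A: ✓ → 62
sensor=X: ✓ → 21
sensor=C: ✓ → 80
sensor=B: ✗
sensor=N: ✓ → 58
sensor=P: ✗
sensor=Q: ✓ → 93
humidity_sum = 97 + 63 + 100 + 71 + 62 + 21 + 80 + 58 + 93 = 645
—
[temp_sum: temp <= 2 OR status <> 'fail']
sensor=W: ✓ → 97
sensor=M: ✓ → 22
sensor=Y: ✓ → 45
sensor=G: ✗
sensor=R: ✓ → 100
sensor=U: ✓ → 71
sensor=A: ✗
sensor=X: ✓ → 21
sensor=C: ✓ → 80
sensor=B: ✗
sensor=N: ✓ → 58
sensor=P: ✓ → 44
sensor=Q: ✓ → 93
temp_sum = 97 + 22 + 45 + 100 + 71 + 21 + 80 + 58 + 44 + 93 = 631

roof_sum=280, humidity_sum=645, temp_sum=631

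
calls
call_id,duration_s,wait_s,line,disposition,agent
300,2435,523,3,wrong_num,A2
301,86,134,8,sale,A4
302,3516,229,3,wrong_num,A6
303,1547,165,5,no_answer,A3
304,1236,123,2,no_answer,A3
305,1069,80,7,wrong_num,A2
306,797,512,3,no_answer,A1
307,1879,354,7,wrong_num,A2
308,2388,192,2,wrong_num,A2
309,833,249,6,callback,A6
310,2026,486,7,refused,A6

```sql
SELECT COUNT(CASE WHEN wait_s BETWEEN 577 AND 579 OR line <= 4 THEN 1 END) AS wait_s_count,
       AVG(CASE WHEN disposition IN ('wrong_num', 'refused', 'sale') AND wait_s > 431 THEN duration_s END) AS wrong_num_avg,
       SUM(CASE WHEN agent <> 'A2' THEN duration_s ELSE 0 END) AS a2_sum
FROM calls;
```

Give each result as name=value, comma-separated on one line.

[wait_s_count: wait_s BETWEEN 577 AND 579 OR line <= 4]
call_id=300: ✓ → 1
call_id=301: ✗
call_id=302: ✓ → 1
call_id=303: ✗
call_id=304: ✓ → 1
call_id=305: ✗
call_id=306: ✓ → 1
call_id=307: ✗
call_id=308: ✓ → 1
call_id=309: ✗
call_id=310: ✗
wait_s_count = COUNT(1, 1, 1, 1, 1) = 5
—
[wrong_num_avg: disposition IN ('wrong_num', 'refused', 'sale') AND wait_s > 431]
call_id=300: ✓ → 2435
call_id=301: ✗
call_id=302: ✗
call_id=303: ✗
call_id=304: ✗
call_id=305: ✗
call_id=306: ✗
call_id=307: ✗
call_id=308: ✗
call_id=309: ✗
call_id=310: ✓ → 2026
wrong_num_avg = (2435 + 2026) / 2 = 2230.5
—
[a2_sum: agent <> 'A2']
call_id=300: ✗
call_id=301: ✓ → 86
call_id=302: ✓ → 3516
call_id=303: ✓ → 1547
call_id=304: ✓ → 1236
call_id=305: ✗
call_id=306: ✓ → 797
call_id=307: ✗
call_id=308: ✗
call_id=309: ✓ → 833
call_id=310: ✓ → 2026
a2_sum = 86 + 3516 + 1547 + 1236 + 797 + 833 + 2026 = 10041

wait_s_count=5, wrong_num_avg=2230.5, a2_sum=10041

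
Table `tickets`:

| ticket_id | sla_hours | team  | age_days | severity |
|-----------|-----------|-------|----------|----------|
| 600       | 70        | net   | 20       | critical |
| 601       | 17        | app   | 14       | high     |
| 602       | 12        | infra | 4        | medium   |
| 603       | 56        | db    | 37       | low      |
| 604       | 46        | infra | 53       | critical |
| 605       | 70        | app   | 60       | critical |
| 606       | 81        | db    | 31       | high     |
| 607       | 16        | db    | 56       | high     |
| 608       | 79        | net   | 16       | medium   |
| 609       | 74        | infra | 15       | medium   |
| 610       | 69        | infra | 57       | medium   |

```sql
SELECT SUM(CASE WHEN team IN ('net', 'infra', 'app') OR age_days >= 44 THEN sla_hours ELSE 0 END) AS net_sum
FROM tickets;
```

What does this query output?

ticket_id=600: ✓ → 70
ticket_id=601: ✓ → 17
ticket_id=602: ✓ → 12
ticket_id=603: ✗
ticket_id=604: ✓ → 46
ticket_id=605: ✓ → 70
ticket_id=606: ✗
ticket_id=607: ✓ → 16
ticket_id=608: ✓ → 79
ticket_id=609: ✓ → 74
ticket_id=610: ✓ → 69
net_sum = 70 + 17 + 12 + 46 + 70 + 16 + 79 + 74 + 69 = 453

453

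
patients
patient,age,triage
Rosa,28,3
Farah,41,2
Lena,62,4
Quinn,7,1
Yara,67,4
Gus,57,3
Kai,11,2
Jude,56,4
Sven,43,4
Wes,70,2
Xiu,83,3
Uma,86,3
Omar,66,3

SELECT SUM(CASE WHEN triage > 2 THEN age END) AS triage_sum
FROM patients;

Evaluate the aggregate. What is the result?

patient=Rosa: ✓ → 28
patient=Farah: ✗
patient=Lena: ✓ → 62
patient=Quinn: ✗
patient=Yara: ✓ → 67
patient=Gus: ✓ → 57
patient=Kai: ✗
patient=Jude: ✓ → 56
patient=Sven: ✓ → 43
patient=Wes: ✗
patient=Xiu: ✓ → 83
patient=Uma: ✓ → 86
patient=Omar: ✓ → 66
triage_sum = 28 + 62 + 67 + 57 + 56 + 43 + 83 + 86 + 66 = 548

548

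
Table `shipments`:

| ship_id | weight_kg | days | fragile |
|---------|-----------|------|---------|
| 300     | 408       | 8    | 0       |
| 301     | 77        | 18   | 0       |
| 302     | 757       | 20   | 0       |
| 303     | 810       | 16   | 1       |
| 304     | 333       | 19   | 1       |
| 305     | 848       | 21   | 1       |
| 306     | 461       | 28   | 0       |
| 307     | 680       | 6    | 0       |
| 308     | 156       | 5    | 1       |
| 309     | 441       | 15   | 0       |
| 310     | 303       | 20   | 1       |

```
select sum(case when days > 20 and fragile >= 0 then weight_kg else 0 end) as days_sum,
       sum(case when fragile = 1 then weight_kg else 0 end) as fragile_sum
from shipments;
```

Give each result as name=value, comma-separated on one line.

days_sum=1309, fragile_sum=2450

[days_sum: days > 20 and fragile >= 0]
ship_id=300: ✗
ship_id=301: ✗
ship_id=302: ✗
ship_id=303: ✗
ship_id=304: ✗
ship_id=305: ✓ → 848
ship_id=306: ✓ → 461
ship_id=307: ✗
ship_id=308: ✗
ship_id=309: ✗
ship_id=310: ✗
days_sum = 848 + 461 = 1309
—
[fragile_sum: fragile = 1]
ship_id=300: ✗
ship_id=301: ✗
ship_id=302: ✗
ship_id=303: ✓ → 810
ship_id=304: ✓ → 333
ship_id=305: ✓ → 848
ship_id=306: ✗
ship_id=307: ✗
ship_id=308: ✓ → 156
ship_id=309: ✗
ship_id=310: ✓ → 303
fragile_sum = 810 + 333 + 848 + 156 + 303 = 2450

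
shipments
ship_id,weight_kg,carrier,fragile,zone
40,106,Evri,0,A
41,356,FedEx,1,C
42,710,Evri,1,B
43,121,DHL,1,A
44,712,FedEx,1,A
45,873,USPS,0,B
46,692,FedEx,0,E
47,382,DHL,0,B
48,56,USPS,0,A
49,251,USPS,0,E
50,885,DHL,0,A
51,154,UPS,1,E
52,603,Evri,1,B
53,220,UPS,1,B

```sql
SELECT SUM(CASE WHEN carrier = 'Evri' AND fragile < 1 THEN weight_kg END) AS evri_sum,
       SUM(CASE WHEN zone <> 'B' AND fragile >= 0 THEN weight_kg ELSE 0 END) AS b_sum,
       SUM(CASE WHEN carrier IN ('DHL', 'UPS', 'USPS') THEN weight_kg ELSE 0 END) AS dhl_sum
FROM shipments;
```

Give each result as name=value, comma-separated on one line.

[evri_sum: carrier = 'Evri' AND fragile < 1]
ship_id=40: ✓ → 106
ship_id=41: ✗
ship_id=42: ✗
ship_id=43: ✗
ship_id=44: ✗
ship_id=45: ✗
ship_id=46: ✗
ship_id=47: ✗
ship_id=48: ✗
ship_id=49: ✗
ship_id=50: ✗
ship_id=51: ✗
ship_id=52: ✗
ship_id=53: ✗
evri_sum = 106
—
[b_sum: zone <> 'B' AND fragile >= 0]
ship_id=40: ✓ → 106
ship_id=41: ✓ → 356
ship_id=42: ✗
ship_id=43: ✓ → 121
ship_id=44: ✓ → 712
ship_id=45: ✗
ship_id=46: ✓ → 692
ship_id=47: ✗
ship_id=48: ✓ → 56
ship_id=49: ✓ → 251
ship_id=50: ✓ → 885
ship_id=51: ✓ → 154
ship_id=52: ✗
ship_id=53: ✗
b_sum = 106 + 356 + 121 + 712 + 692 + 56 + 251 + 885 + 154 = 3333
—
[dhl_sum: carrier IN ('DHL', 'UPS', 'USPS')]
ship_id=40: ✗
ship_id=41: ✗
ship_id=42: ✗
ship_id=43: ✓ → 121
ship_id=44: ✗
ship_id=45: ✓ → 873
ship_id=46: ✗
ship_id=47: ✓ → 382
ship_id=48: ✓ → 56
ship_id=49: ✓ → 251
ship_id=50: ✓ → 885
ship_id=51: ✓ → 154
ship_id=52: ✗
ship_id=53: ✓ → 220
dhl_sum = 121 + 873 + 382 + 56 + 251 + 885 + 154 + 220 = 2942

evri_sum=106, b_sum=3333, dhl_sum=2942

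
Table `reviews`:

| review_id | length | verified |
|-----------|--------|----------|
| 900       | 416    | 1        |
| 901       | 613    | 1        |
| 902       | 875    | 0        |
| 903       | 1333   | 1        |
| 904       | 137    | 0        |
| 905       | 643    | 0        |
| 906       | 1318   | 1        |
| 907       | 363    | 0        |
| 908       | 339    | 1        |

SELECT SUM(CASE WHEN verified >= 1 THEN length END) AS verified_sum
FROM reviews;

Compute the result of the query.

review_id=900: ✓ → 416
review_id=901: ✓ → 613
review_id=902: ✗
review_id=903: ✓ → 1333
review_id=904: ✗
review_id=905: ✗
review_id=906: ✓ → 1318
review_id=907: ✗
review_id=908: ✓ → 339
verified_sum = 416 + 613 + 1333 + 1318 + 339 = 4019

4019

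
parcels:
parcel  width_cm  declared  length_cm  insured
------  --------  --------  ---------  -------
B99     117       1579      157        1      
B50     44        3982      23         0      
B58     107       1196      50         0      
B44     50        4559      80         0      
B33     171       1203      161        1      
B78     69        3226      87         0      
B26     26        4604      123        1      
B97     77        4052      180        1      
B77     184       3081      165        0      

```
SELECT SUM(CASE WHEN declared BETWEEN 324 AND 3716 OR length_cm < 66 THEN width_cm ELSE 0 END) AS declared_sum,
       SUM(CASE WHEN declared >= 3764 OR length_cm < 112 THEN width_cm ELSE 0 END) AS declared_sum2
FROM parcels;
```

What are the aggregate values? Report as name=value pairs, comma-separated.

[declared_sum: declared BETWEEN 324 AND 3716 OR length_cm < 66]
parcel=B99: ✓ → 117
parcel=B50: ✓ → 44
parcel=B58: ✓ → 107
parcel=B44: ✗
parcel=B33: ✓ → 171
parcel=B78: ✓ → 69
parcel=B26: ✗
parcel=B97: ✗
parcel=B77: ✓ → 184
declared_sum = 117 + 44 + 107 + 171 + 69 + 184 = 692
—
[declared_sum2: declared >= 3764 OR length_cm < 112]
parcel=B99: ✗
parcel=B50: ✓ → 44
parcel=B58: ✓ → 107
parcel=B44: ✓ → 50
parcel=B33: ✗
parcel=B78: ✓ → 69
parcel=B26: ✓ → 26
parcel=B97: ✓ → 77
parcel=B77: ✗
declared_sum2 = 44 + 107 + 50 + 69 + 26 + 77 = 373

declared_sum=692, declared_sum2=373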